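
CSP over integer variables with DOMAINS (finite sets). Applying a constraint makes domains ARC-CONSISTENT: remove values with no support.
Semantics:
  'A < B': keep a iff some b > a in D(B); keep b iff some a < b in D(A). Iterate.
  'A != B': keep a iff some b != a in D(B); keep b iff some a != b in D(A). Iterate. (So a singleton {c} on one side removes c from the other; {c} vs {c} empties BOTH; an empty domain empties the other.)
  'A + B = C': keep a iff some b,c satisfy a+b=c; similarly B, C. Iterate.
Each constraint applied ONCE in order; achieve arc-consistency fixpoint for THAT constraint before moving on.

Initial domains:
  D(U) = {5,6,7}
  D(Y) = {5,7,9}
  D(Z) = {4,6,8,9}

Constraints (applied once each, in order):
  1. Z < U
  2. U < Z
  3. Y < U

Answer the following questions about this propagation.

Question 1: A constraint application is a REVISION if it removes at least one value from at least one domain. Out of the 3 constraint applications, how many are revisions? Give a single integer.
Answer: 3

Derivation:
Constraint 1 (Z < U) on D(Z)={4,6,8,9} D(U)={5,6,7}: Z {4,6,8,9}->{4,6} => REVISION
Constraint 2 (U < Z) on D(U)={5,6,7} D(Z)={4,6}: U {5,6,7}->{5}; Z {4,6}->{6} => REVISION
Constraint 3 (Y < U) on D(Y)={5,7,9} D(U)={5}: Y {5,7,9}->{}; U {5}->{} => REVISION
Total revisions = 3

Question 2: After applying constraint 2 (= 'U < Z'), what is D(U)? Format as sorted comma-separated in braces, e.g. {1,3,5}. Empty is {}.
Answer: {5}

Derivation:
Constraint 1 (Z < U) on D(Z)={4,6,8,9} D(U)={5,6,7}: Z {4,6,8,9}->{4,6}
Constraint 2 (U < Z) on D(U)={5,6,7} D(Z)={4,6}: U {5,6,7}->{5}; Z {4,6}->{6}
So after constraint 2: D(U) = {5}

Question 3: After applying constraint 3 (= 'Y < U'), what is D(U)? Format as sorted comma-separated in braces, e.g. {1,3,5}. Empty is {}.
Answer: {}

Derivation:
Constraint 1 (Z < U) on D(Z)={4,6,8,9} D(U)={5,6,7}: Z {4,6,8,9}->{4,6}
Constraint 2 (U < Z) on D(U)={5,6,7} D(Z)={4,6}: U {5,6,7}->{5}; Z {4,6}->{6}
Constraint 3 (Y < U) on D(Y)={5,7,9} D(U)={5}: Y {5,7,9}->{}; U {5}->{}
So after constraint 3: D(U) = {}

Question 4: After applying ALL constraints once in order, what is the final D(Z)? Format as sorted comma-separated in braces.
Answer: {6}

Derivation:
Constraint 1 (Z < U) on D(Z)={4,6,8,9} D(U)={5,6,7}: Z {4,6,8,9}->{4,6}
Constraint 2 (U < Z) on D(U)={5,6,7} D(Z)={4,6}: U {5,6,7}->{5}; Z {4,6}->{6}
Constraint 3 (Y < U) on D(Y)={5,7,9} D(U)={5}: Y {5,7,9}->{}; U {5}->{}
So after all 3 constraints: D(Z) = {6}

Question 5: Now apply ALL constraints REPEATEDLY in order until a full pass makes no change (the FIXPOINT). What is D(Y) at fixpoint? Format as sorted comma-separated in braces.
Answer: {}

Derivation:
pass 0 (initial): D(Y)={5,7,9}
pass 1: U {5,6,7}->{}; Y {5,7,9}->{}; Z {4,6,8,9}->{6}
pass 2: Z {6}->{}
pass 3: no change
Fixpoint after 3 passes: D(Y) = {}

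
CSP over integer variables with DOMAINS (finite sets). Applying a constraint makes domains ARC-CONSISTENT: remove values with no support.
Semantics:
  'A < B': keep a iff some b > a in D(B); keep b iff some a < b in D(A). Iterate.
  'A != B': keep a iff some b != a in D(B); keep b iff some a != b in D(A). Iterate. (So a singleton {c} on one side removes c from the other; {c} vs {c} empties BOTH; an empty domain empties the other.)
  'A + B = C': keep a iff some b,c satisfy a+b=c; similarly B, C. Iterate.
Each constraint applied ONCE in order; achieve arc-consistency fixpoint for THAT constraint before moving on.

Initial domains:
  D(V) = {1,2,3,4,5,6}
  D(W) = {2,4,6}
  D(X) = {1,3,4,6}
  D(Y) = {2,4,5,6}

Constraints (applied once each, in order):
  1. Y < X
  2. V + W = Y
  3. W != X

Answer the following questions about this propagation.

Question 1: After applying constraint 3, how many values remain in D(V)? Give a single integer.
Constraint 1 (Y < X) on D(Y)={2,4,5,6} D(X)={1,3,4,6}: Y {2,4,5,6}->{2,4,5}; X {1,3,4,6}->{3,4,6}
Constraint 2 (V + W = Y) on D(V)={1,2,3,4,5,6} D(W)={2,4,6} D(Y)={2,4,5}: V {1,2,3,4,5,6}->{1,2,3}; W {2,4,6}->{2,4}; Y {2,4,5}->{4,5}
Constraint 3 (W != X) on D(W)={2,4} D(X)={3,4,6}: no change
So after constraint 3: D(V)={1,2,3}, size = 3

Answer: 3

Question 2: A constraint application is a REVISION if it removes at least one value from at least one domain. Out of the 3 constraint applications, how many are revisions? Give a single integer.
Constraint 1 (Y < X) on D(Y)={2,4,5,6} D(X)={1,3,4,6}: Y {2,4,5,6}->{2,4,5}; X {1,3,4,6}->{3,4,6} => REVISION
Constraint 2 (V + W = Y) on D(V)={1,2,3,4,5,6} D(W)={2,4,6} D(Y)={2,4,5}: V {1,2,3,4,5,6}->{1,2,3}; W {2,4,6}->{2,4}; Y {2,4,5}->{4,5} => REVISION
Constraint 3 (W != X) on D(W)={2,4} D(X)={3,4,6}: no change => not a revision
Total revisions = 2

Answer: 2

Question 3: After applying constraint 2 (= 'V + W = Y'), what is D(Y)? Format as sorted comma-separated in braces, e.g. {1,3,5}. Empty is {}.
Constraint 1 (Y < X) on D(Y)={2,4,5,6} D(X)={1,3,4,6}: Y {2,4,5,6}->{2,4,5}; X {1,3,4,6}->{3,4,6}
Constraint 2 (V + W = Y) on D(V)={1,2,3,4,5,6} D(W)={2,4,6} D(Y)={2,4,5}: V {1,2,3,4,5,6}->{1,2,3}; W {2,4,6}->{2,4}; Y {2,4,5}->{4,5}
So after constraint 2: D(Y) = {4,5}

Answer: {4,5}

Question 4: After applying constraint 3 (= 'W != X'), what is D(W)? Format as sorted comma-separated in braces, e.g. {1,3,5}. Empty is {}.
Answer: {2,4}

Derivation:
Constraint 1 (Y < X) on D(Y)={2,4,5,6} D(X)={1,3,4,6}: Y {2,4,5,6}->{2,4,5}; X {1,3,4,6}->{3,4,6}
Constraint 2 (V + W = Y) on D(V)={1,2,3,4,5,6} D(W)={2,4,6} D(Y)={2,4,5}: V {1,2,3,4,5,6}->{1,2,3}; W {2,4,6}->{2,4}; Y {2,4,5}->{4,5}
Constraint 3 (W != X) on D(W)={2,4} D(X)={3,4,6}: no change
So after constraint 3: D(W) = {2,4}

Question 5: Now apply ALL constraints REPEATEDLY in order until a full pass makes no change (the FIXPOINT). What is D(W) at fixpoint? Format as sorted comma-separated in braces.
Answer: {2,4}

Derivation:
pass 0 (initial): D(W)={2,4,6}
pass 1: V {1,2,3,4,5,6}->{1,2,3}; W {2,4,6}->{2,4}; X {1,3,4,6}->{3,4,6}; Y {2,4,5,6}->{4,5}
pass 2: X {3,4,6}->{6}
pass 3: no change
Fixpoint after 3 passes: D(W) = {2,4}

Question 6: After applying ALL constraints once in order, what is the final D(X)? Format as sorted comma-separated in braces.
Constraint 1 (Y < X) on D(Y)={2,4,5,6} D(X)={1,3,4,6}: Y {2,4,5,6}->{2,4,5}; X {1,3,4,6}->{3,4,6}
Constraint 2 (V + W = Y) on D(V)={1,2,3,4,5,6} D(W)={2,4,6} D(Y)={2,4,5}: V {1,2,3,4,5,6}->{1,2,3}; W {2,4,6}->{2,4}; Y {2,4,5}->{4,5}
Constraint 3 (W != X) on D(W)={2,4} D(X)={3,4,6}: no change
So after all 3 constraints: D(X) = {3,4,6}

Answer: {3,4,6}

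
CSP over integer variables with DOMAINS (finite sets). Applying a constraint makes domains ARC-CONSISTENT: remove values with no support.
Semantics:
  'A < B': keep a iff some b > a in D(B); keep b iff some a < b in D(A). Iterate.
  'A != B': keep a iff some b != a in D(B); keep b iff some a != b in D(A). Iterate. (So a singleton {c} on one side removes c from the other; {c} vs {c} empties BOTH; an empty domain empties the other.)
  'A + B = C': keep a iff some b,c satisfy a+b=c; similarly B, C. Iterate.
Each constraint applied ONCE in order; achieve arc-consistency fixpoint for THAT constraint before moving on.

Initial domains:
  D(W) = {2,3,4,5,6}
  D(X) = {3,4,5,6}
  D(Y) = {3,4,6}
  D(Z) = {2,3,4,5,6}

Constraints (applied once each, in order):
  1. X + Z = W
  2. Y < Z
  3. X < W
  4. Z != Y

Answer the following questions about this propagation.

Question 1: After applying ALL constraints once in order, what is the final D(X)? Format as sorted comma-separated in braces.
Answer: {3,4}

Derivation:
Constraint 1 (X + Z = W) on D(X)={3,4,5,6} D(Z)={2,3,4,5,6} D(W)={2,3,4,5,6}: X {3,4,5,6}->{3,4}; Z {2,3,4,5,6}->{2,3}; W {2,3,4,5,6}->{5,6}
Constraint 2 (Y < Z) on D(Y)={3,4,6} D(Z)={2,3}: Y {3,4,6}->{}; Z {2,3}->{}
Constraint 3 (X < W) on D(X)={3,4} D(W)={5,6}: no change
Constraint 4 (Z != Y) on D(Z)={} D(Y)={}: no change
So after all 4 constraints: D(X) = {3,4}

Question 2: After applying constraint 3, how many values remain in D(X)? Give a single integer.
Answer: 2

Derivation:
Constraint 1 (X + Z = W) on D(X)={3,4,5,6} D(Z)={2,3,4,5,6} D(W)={2,3,4,5,6}: X {3,4,5,6}->{3,4}; Z {2,3,4,5,6}->{2,3}; W {2,3,4,5,6}->{5,6}
Constraint 2 (Y < Z) on D(Y)={3,4,6} D(Z)={2,3}: Y {3,4,6}->{}; Z {2,3}->{}
Constraint 3 (X < W) on D(X)={3,4} D(W)={5,6}: no change
So after constraint 3: D(X)={3,4}, size = 2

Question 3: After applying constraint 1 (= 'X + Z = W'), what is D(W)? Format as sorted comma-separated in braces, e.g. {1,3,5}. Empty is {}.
Answer: {5,6}

Derivation:
Constraint 1 (X + Z = W) on D(X)={3,4,5,6} D(Z)={2,3,4,5,6} D(W)={2,3,4,5,6}: X {3,4,5,6}->{3,4}; Z {2,3,4,5,6}->{2,3}; W {2,3,4,5,6}->{5,6}
So after constraint 1: D(W) = {5,6}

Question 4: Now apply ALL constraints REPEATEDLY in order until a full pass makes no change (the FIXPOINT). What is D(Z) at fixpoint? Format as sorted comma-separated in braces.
Answer: {}

Derivation:
pass 0 (initial): D(Z)={2,3,4,5,6}
pass 1: W {2,3,4,5,6}->{5,6}; X {3,4,5,6}->{3,4}; Y {3,4,6}->{}; Z {2,3,4,5,6}->{}
pass 2: W {5,6}->{}; X {3,4}->{}
pass 3: no change
Fixpoint after 3 passes: D(Z) = {}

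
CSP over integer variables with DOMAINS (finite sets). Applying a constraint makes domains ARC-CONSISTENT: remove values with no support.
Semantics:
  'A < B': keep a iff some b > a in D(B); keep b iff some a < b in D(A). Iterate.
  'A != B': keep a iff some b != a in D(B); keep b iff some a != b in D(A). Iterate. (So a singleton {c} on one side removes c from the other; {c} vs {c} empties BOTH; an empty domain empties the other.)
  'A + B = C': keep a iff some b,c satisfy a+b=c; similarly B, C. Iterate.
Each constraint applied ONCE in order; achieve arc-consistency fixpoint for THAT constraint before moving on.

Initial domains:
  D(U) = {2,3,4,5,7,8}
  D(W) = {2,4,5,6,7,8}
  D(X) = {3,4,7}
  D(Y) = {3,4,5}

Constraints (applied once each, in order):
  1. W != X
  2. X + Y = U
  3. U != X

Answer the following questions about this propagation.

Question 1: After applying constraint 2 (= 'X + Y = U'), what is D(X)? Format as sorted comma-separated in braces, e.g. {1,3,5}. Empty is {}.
Constraint 1 (W != X) on D(W)={2,4,5,6,7,8} D(X)={3,4,7}: no change
Constraint 2 (X + Y = U) on D(X)={3,4,7} D(Y)={3,4,5} D(U)={2,3,4,5,7,8}: X {3,4,7}->{3,4}; U {2,3,4,5,7,8}->{7,8}
So after constraint 2: D(X) = {3,4}

Answer: {3,4}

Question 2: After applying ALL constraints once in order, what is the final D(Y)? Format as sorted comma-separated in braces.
Constraint 1 (W != X) on D(W)={2,4,5,6,7,8} D(X)={3,4,7}: no change
Constraint 2 (X + Y = U) on D(X)={3,4,7} D(Y)={3,4,5} D(U)={2,3,4,5,7,8}: X {3,4,7}->{3,4}; U {2,3,4,5,7,8}->{7,8}
Constraint 3 (U != X) on D(U)={7,8} D(X)={3,4}: no change
So after all 3 constraints: D(Y) = {3,4,5}

Answer: {3,4,5}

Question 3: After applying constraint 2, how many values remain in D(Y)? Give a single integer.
Answer: 3

Derivation:
Constraint 1 (W != X) on D(W)={2,4,5,6,7,8} D(X)={3,4,7}: no change
Constraint 2 (X + Y = U) on D(X)={3,4,7} D(Y)={3,4,5} D(U)={2,3,4,5,7,8}: X {3,4,7}->{3,4}; U {2,3,4,5,7,8}->{7,8}
So after constraint 2: D(Y)={3,4,5}, size = 3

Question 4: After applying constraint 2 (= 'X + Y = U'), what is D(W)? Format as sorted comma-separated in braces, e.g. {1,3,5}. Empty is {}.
Constraint 1 (W != X) on D(W)={2,4,5,6,7,8} D(X)={3,4,7}: no change
Constraint 2 (X + Y = U) on D(X)={3,4,7} D(Y)={3,4,5} D(U)={2,3,4,5,7,8}: X {3,4,7}->{3,4}; U {2,3,4,5,7,8}->{7,8}
So after constraint 2: D(W) = {2,4,5,6,7,8}

Answer: {2,4,5,6,7,8}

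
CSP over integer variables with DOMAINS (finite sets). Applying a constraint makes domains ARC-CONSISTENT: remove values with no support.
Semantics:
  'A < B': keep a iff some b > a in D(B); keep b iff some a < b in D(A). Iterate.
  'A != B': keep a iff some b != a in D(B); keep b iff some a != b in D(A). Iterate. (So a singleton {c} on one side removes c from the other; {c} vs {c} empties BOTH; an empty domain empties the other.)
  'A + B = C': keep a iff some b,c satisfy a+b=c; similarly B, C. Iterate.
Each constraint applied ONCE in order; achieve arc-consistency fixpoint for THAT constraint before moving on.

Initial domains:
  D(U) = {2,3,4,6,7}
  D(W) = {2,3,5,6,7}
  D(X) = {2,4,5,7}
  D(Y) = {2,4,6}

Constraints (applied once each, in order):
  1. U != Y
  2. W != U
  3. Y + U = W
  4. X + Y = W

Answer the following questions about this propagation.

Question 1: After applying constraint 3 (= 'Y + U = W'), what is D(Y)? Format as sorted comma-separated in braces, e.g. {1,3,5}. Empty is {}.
Constraint 1 (U != Y) on D(U)={2,3,4,6,7} D(Y)={2,4,6}: no change
Constraint 2 (W != U) on D(W)={2,3,5,6,7} D(U)={2,3,4,6,7}: no change
Constraint 3 (Y + U = W) on D(Y)={2,4,6} D(U)={2,3,4,6,7} D(W)={2,3,5,6,7}: Y {2,4,6}->{2,4}; U {2,3,4,6,7}->{2,3,4}; W {2,3,5,6,7}->{5,6,7}
So after constraint 3: D(Y) = {2,4}

Answer: {2,4}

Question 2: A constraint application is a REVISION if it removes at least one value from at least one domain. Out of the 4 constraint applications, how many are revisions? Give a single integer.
Answer: 2

Derivation:
Constraint 1 (U != Y) on D(U)={2,3,4,6,7} D(Y)={2,4,6}: no change => not a revision
Constraint 2 (W != U) on D(W)={2,3,5,6,7} D(U)={2,3,4,6,7}: no change => not a revision
Constraint 3 (Y + U = W) on D(Y)={2,4,6} D(U)={2,3,4,6,7} D(W)={2,3,5,6,7}: Y {2,4,6}->{2,4}; U {2,3,4,6,7}->{2,3,4}; W {2,3,5,6,7}->{5,6,7} => REVISION
Constraint 4 (X + Y = W) on D(X)={2,4,5,7} D(Y)={2,4} D(W)={5,6,7}: X {2,4,5,7}->{2,4,5}; W {5,6,7}->{6,7} => REVISION
Total revisions = 2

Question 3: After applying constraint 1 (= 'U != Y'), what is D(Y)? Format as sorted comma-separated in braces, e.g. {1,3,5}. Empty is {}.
Constraint 1 (U != Y) on D(U)={2,3,4,6,7} D(Y)={2,4,6}: no change
So after constraint 1: D(Y) = {2,4,6}

Answer: {2,4,6}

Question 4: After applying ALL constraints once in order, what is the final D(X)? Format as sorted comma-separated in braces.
Answer: {2,4,5}

Derivation:
Constraint 1 (U != Y) on D(U)={2,3,4,6,7} D(Y)={2,4,6}: no change
Constraint 2 (W != U) on D(W)={2,3,5,6,7} D(U)={2,3,4,6,7}: no change
Constraint 3 (Y + U = W) on D(Y)={2,4,6} D(U)={2,3,4,6,7} D(W)={2,3,5,6,7}: Y {2,4,6}->{2,4}; U {2,3,4,6,7}->{2,3,4}; W {2,3,5,6,7}->{5,6,7}
Constraint 4 (X + Y = W) on D(X)={2,4,5,7} D(Y)={2,4} D(W)={5,6,7}: X {2,4,5,7}->{2,4,5}; W {5,6,7}->{6,7}
So after all 4 constraints: D(X) = {2,4,5}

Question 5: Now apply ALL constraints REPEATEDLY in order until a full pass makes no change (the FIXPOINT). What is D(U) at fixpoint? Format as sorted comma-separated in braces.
Answer: {2,3,4}

Derivation:
pass 0 (initial): D(U)={2,3,4,6,7}
pass 1: U {2,3,4,6,7}->{2,3,4}; W {2,3,5,6,7}->{6,7}; X {2,4,5,7}->{2,4,5}; Y {2,4,6}->{2,4}
pass 2: no change
Fixpoint after 2 passes: D(U) = {2,3,4}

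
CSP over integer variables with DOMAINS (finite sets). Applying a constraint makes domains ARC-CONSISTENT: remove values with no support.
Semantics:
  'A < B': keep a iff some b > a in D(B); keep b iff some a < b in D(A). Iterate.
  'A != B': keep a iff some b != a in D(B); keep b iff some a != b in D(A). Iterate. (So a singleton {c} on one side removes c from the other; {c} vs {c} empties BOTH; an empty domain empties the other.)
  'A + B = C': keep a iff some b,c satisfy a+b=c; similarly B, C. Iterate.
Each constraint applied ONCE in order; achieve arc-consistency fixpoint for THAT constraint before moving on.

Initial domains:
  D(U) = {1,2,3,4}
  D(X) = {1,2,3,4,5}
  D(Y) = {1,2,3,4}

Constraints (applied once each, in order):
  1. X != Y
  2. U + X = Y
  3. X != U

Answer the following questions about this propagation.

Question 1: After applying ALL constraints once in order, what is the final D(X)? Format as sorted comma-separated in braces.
Answer: {1,2,3}

Derivation:
Constraint 1 (X != Y) on D(X)={1,2,3,4,5} D(Y)={1,2,3,4}: no change
Constraint 2 (U + X = Y) on D(U)={1,2,3,4} D(X)={1,2,3,4,5} D(Y)={1,2,3,4}: U {1,2,3,4}->{1,2,3}; X {1,2,3,4,5}->{1,2,3}; Y {1,2,3,4}->{2,3,4}
Constraint 3 (X != U) on D(X)={1,2,3} D(U)={1,2,3}: no change
So after all 3 constraints: D(X) = {1,2,3}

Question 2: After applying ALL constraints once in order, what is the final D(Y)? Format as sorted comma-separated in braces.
Constraint 1 (X != Y) on D(X)={1,2,3,4,5} D(Y)={1,2,3,4}: no change
Constraint 2 (U + X = Y) on D(U)={1,2,3,4} D(X)={1,2,3,4,5} D(Y)={1,2,3,4}: U {1,2,3,4}->{1,2,3}; X {1,2,3,4,5}->{1,2,3}; Y {1,2,3,4}->{2,3,4}
Constraint 3 (X != U) on D(X)={1,2,3} D(U)={1,2,3}: no change
So after all 3 constraints: D(Y) = {2,3,4}

Answer: {2,3,4}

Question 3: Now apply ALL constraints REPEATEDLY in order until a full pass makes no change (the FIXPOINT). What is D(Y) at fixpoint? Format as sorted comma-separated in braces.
pass 0 (initial): D(Y)={1,2,3,4}
pass 1: U {1,2,3,4}->{1,2,3}; X {1,2,3,4,5}->{1,2,3}; Y {1,2,3,4}->{2,3,4}
pass 2: no change
Fixpoint after 2 passes: D(Y) = {2,3,4}

Answer: {2,3,4}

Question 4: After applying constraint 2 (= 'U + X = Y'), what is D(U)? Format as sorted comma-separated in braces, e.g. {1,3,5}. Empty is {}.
Answer: {1,2,3}

Derivation:
Constraint 1 (X != Y) on D(X)={1,2,3,4,5} D(Y)={1,2,3,4}: no change
Constraint 2 (U + X = Y) on D(U)={1,2,3,4} D(X)={1,2,3,4,5} D(Y)={1,2,3,4}: U {1,2,3,4}->{1,2,3}; X {1,2,3,4,5}->{1,2,3}; Y {1,2,3,4}->{2,3,4}
So after constraint 2: D(U) = {1,2,3}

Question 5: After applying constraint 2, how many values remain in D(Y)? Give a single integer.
Answer: 3

Derivation:
Constraint 1 (X != Y) on D(X)={1,2,3,4,5} D(Y)={1,2,3,4}: no change
Constraint 2 (U + X = Y) on D(U)={1,2,3,4} D(X)={1,2,3,4,5} D(Y)={1,2,3,4}: U {1,2,3,4}->{1,2,3}; X {1,2,3,4,5}->{1,2,3}; Y {1,2,3,4}->{2,3,4}
So after constraint 2: D(Y)={2,3,4}, size = 3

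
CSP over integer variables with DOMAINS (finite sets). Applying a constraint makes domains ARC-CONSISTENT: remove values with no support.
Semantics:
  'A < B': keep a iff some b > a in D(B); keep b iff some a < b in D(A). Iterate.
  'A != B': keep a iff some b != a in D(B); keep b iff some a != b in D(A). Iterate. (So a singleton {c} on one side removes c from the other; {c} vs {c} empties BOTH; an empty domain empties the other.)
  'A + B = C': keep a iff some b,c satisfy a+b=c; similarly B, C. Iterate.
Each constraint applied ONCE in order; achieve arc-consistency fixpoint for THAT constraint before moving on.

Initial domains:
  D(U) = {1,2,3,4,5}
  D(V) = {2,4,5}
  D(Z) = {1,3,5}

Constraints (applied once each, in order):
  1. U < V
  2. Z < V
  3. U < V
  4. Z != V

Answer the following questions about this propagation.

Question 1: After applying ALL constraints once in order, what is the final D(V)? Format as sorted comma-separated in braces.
Constraint 1 (U < V) on D(U)={1,2,3,4,5} D(V)={2,4,5}: U {1,2,3,4,5}->{1,2,3,4}
Constraint 2 (Z < V) on D(Z)={1,3,5} D(V)={2,4,5}: Z {1,3,5}->{1,3}
Constraint 3 (U < V) on D(U)={1,2,3,4} D(V)={2,4,5}: no change
Constraint 4 (Z != V) on D(Z)={1,3} D(V)={2,4,5}: no change
So after all 4 constraints: D(V) = {2,4,5}

Answer: {2,4,5}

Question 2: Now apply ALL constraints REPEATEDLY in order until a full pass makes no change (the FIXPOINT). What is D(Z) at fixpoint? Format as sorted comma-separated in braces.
pass 0 (initial): D(Z)={1,3,5}
pass 1: U {1,2,3,4,5}->{1,2,3,4}; Z {1,3,5}->{1,3}
pass 2: no change
Fixpoint after 2 passes: D(Z) = {1,3}

Answer: {1,3}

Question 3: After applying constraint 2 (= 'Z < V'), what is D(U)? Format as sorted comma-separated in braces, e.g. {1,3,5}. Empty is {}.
Answer: {1,2,3,4}

Derivation:
Constraint 1 (U < V) on D(U)={1,2,3,4,5} D(V)={2,4,5}: U {1,2,3,4,5}->{1,2,3,4}
Constraint 2 (Z < V) on D(Z)={1,3,5} D(V)={2,4,5}: Z {1,3,5}->{1,3}
So after constraint 2: D(U) = {1,2,3,4}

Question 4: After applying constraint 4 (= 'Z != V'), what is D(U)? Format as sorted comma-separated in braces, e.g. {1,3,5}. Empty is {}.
Constraint 1 (U < V) on D(U)={1,2,3,4,5} D(V)={2,4,5}: U {1,2,3,4,5}->{1,2,3,4}
Constraint 2 (Z < V) on D(Z)={1,3,5} D(V)={2,4,5}: Z {1,3,5}->{1,3}
Constraint 3 (U < V) on D(U)={1,2,3,4} D(V)={2,4,5}: no change
Constraint 4 (Z != V) on D(Z)={1,3} D(V)={2,4,5}: no change
So after constraint 4: D(U) = {1,2,3,4}

Answer: {1,2,3,4}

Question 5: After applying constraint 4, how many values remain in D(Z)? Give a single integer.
Constraint 1 (U < V) on D(U)={1,2,3,4,5} D(V)={2,4,5}: U {1,2,3,4,5}->{1,2,3,4}
Constraint 2 (Z < V) on D(Z)={1,3,5} D(V)={2,4,5}: Z {1,3,5}->{1,3}
Constraint 3 (U < V) on D(U)={1,2,3,4} D(V)={2,4,5}: no change
Constraint 4 (Z != V) on D(Z)={1,3} D(V)={2,4,5}: no change
So after constraint 4: D(Z)={1,3}, size = 2

Answer: 2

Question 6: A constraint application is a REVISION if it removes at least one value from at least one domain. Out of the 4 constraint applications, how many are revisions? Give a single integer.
Constraint 1 (U < V) on D(U)={1,2,3,4,5} D(V)={2,4,5}: U {1,2,3,4,5}->{1,2,3,4} => REVISION
Constraint 2 (Z < V) on D(Z)={1,3,5} D(V)={2,4,5}: Z {1,3,5}->{1,3} => REVISION
Constraint 3 (U < V) on D(U)={1,2,3,4} D(V)={2,4,5}: no change => not a revision
Constraint 4 (Z != V) on D(Z)={1,3} D(V)={2,4,5}: no change => not a revision
Total revisions = 2

Answer: 2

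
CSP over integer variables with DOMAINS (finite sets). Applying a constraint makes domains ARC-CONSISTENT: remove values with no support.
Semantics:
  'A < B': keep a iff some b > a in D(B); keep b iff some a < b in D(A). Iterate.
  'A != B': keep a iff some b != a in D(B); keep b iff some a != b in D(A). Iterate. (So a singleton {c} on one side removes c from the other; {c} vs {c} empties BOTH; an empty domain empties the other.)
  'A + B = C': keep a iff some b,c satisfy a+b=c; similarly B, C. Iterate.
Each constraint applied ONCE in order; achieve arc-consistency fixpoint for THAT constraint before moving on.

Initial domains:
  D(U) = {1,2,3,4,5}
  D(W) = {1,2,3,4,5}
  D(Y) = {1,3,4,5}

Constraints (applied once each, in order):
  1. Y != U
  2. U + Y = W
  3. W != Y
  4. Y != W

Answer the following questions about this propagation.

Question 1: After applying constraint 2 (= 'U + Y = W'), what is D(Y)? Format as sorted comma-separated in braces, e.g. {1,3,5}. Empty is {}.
Constraint 1 (Y != U) on D(Y)={1,3,4,5} D(U)={1,2,3,4,5}: no change
Constraint 2 (U + Y = W) on D(U)={1,2,3,4,5} D(Y)={1,3,4,5} D(W)={1,2,3,4,5}: U {1,2,3,4,5}->{1,2,3,4}; Y {1,3,4,5}->{1,3,4}; W {1,2,3,4,5}->{2,3,4,5}
So after constraint 2: D(Y) = {1,3,4}

Answer: {1,3,4}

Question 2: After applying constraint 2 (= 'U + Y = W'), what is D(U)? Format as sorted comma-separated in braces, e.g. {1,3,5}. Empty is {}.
Answer: {1,2,3,4}

Derivation:
Constraint 1 (Y != U) on D(Y)={1,3,4,5} D(U)={1,2,3,4,5}: no change
Constraint 2 (U + Y = W) on D(U)={1,2,3,4,5} D(Y)={1,3,4,5} D(W)={1,2,3,4,5}: U {1,2,3,4,5}->{1,2,3,4}; Y {1,3,4,5}->{1,3,4}; W {1,2,3,4,5}->{2,3,4,5}
So after constraint 2: D(U) = {1,2,3,4}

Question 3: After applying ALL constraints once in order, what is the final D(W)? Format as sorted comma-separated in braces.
Answer: {2,3,4,5}

Derivation:
Constraint 1 (Y != U) on D(Y)={1,3,4,5} D(U)={1,2,3,4,5}: no change
Constraint 2 (U + Y = W) on D(U)={1,2,3,4,5} D(Y)={1,3,4,5} D(W)={1,2,3,4,5}: U {1,2,3,4,5}->{1,2,3,4}; Y {1,3,4,5}->{1,3,4}; W {1,2,3,4,5}->{2,3,4,5}
Constraint 3 (W != Y) on D(W)={2,3,4,5} D(Y)={1,3,4}: no change
Constraint 4 (Y != W) on D(Y)={1,3,4} D(W)={2,3,4,5}: no change
So after all 4 constraints: D(W) = {2,3,4,5}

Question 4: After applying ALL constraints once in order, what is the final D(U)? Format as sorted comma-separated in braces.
Constraint 1 (Y != U) on D(Y)={1,3,4,5} D(U)={1,2,3,4,5}: no change
Constraint 2 (U + Y = W) on D(U)={1,2,3,4,5} D(Y)={1,3,4,5} D(W)={1,2,3,4,5}: U {1,2,3,4,5}->{1,2,3,4}; Y {1,3,4,5}->{1,3,4}; W {1,2,3,4,5}->{2,3,4,5}
Constraint 3 (W != Y) on D(W)={2,3,4,5} D(Y)={1,3,4}: no change
Constraint 4 (Y != W) on D(Y)={1,3,4} D(W)={2,3,4,5}: no change
So after all 4 constraints: D(U) = {1,2,3,4}

Answer: {1,2,3,4}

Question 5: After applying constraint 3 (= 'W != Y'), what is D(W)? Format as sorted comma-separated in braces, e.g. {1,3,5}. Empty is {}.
Answer: {2,3,4,5}

Derivation:
Constraint 1 (Y != U) on D(Y)={1,3,4,5} D(U)={1,2,3,4,5}: no change
Constraint 2 (U + Y = W) on D(U)={1,2,3,4,5} D(Y)={1,3,4,5} D(W)={1,2,3,4,5}: U {1,2,3,4,5}->{1,2,3,4}; Y {1,3,4,5}->{1,3,4}; W {1,2,3,4,5}->{2,3,4,5}
Constraint 3 (W != Y) on D(W)={2,3,4,5} D(Y)={1,3,4}: no change
So after constraint 3: D(W) = {2,3,4,5}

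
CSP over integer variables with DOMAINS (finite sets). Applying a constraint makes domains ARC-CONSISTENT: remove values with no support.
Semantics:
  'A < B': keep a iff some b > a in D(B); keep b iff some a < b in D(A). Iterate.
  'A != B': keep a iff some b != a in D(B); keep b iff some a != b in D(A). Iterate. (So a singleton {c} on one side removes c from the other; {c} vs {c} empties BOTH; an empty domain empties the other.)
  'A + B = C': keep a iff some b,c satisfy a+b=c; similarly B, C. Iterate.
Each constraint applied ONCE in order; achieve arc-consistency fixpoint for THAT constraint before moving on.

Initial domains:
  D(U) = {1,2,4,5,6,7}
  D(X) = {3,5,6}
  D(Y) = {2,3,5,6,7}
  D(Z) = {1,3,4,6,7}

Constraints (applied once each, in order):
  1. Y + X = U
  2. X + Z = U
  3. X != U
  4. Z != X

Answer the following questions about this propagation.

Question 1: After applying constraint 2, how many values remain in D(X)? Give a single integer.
Answer: 2

Derivation:
Constraint 1 (Y + X = U) on D(Y)={2,3,5,6,7} D(X)={3,5,6} D(U)={1,2,4,5,6,7}: Y {2,3,5,6,7}->{2,3}; X {3,5,6}->{3,5}; U {1,2,4,5,6,7}->{5,6,7}
Constraint 2 (X + Z = U) on D(X)={3,5} D(Z)={1,3,4,6,7} D(U)={5,6,7}: Z {1,3,4,6,7}->{1,3,4}; U {5,6,7}->{6,7}
So after constraint 2: D(X)={3,5}, size = 2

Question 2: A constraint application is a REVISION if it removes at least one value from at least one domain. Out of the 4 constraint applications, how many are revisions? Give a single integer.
Constraint 1 (Y + X = U) on D(Y)={2,3,5,6,7} D(X)={3,5,6} D(U)={1,2,4,5,6,7}: Y {2,3,5,6,7}->{2,3}; X {3,5,6}->{3,5}; U {1,2,4,5,6,7}->{5,6,7} => REVISION
Constraint 2 (X + Z = U) on D(X)={3,5} D(Z)={1,3,4,6,7} D(U)={5,6,7}: Z {1,3,4,6,7}->{1,3,4}; U {5,6,7}->{6,7} => REVISION
Constraint 3 (X != U) on D(X)={3,5} D(U)={6,7}: no change => not a revision
Constraint 4 (Z != X) on D(Z)={1,3,4} D(X)={3,5}: no change => not a revision
Total revisions = 2

Answer: 2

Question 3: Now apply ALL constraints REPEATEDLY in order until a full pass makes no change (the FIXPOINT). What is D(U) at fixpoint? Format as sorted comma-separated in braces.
Answer: {6,7}

Derivation:
pass 0 (initial): D(U)={1,2,4,5,6,7}
pass 1: U {1,2,4,5,6,7}->{6,7}; X {3,5,6}->{3,5}; Y {2,3,5,6,7}->{2,3}; Z {1,3,4,6,7}->{1,3,4}
pass 2: no change
Fixpoint after 2 passes: D(U) = {6,7}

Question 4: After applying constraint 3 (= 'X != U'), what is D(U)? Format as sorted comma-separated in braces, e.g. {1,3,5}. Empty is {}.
Answer: {6,7}

Derivation:
Constraint 1 (Y + X = U) on D(Y)={2,3,5,6,7} D(X)={3,5,6} D(U)={1,2,4,5,6,7}: Y {2,3,5,6,7}->{2,3}; X {3,5,6}->{3,5}; U {1,2,4,5,6,7}->{5,6,7}
Constraint 2 (X + Z = U) on D(X)={3,5} D(Z)={1,3,4,6,7} D(U)={5,6,7}: Z {1,3,4,6,7}->{1,3,4}; U {5,6,7}->{6,7}
Constraint 3 (X != U) on D(X)={3,5} D(U)={6,7}: no change
So after constraint 3: D(U) = {6,7}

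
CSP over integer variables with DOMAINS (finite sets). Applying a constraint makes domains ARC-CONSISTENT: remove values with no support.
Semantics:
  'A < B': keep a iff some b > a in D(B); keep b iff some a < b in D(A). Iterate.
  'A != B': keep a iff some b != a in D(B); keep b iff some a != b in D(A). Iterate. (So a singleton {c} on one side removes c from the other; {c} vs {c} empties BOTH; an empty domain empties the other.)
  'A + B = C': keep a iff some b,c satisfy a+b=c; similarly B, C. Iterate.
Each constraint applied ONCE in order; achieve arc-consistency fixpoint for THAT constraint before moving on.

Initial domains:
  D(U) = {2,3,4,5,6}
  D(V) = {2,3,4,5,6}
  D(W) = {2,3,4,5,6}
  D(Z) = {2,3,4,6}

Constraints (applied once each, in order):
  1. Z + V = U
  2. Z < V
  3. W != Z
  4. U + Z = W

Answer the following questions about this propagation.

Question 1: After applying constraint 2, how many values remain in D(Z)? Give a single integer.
Constraint 1 (Z + V = U) on D(Z)={2,3,4,6} D(V)={2,3,4,5,6} D(U)={2,3,4,5,6}: Z {2,3,4,6}->{2,3,4}; V {2,3,4,5,6}->{2,3,4}; U {2,3,4,5,6}->{4,5,6}
Constraint 2 (Z < V) on D(Z)={2,3,4} D(V)={2,3,4}: Z {2,3,4}->{2,3}; V {2,3,4}->{3,4}
So after constraint 2: D(Z)={2,3}, size = 2

Answer: 2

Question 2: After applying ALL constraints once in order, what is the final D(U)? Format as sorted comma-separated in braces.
Answer: {4}

Derivation:
Constraint 1 (Z + V = U) on D(Z)={2,3,4,6} D(V)={2,3,4,5,6} D(U)={2,3,4,5,6}: Z {2,3,4,6}->{2,3,4}; V {2,3,4,5,6}->{2,3,4}; U {2,3,4,5,6}->{4,5,6}
Constraint 2 (Z < V) on D(Z)={2,3,4} D(V)={2,3,4}: Z {2,3,4}->{2,3}; V {2,3,4}->{3,4}
Constraint 3 (W != Z) on D(W)={2,3,4,5,6} D(Z)={2,3}: no change
Constraint 4 (U + Z = W) on D(U)={4,5,6} D(Z)={2,3} D(W)={2,3,4,5,6}: U {4,5,6}->{4}; Z {2,3}->{2}; W {2,3,4,5,6}->{6}
So after all 4 constraints: D(U) = {4}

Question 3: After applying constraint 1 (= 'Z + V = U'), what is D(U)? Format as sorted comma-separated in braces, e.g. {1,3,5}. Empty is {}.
Constraint 1 (Z + V = U) on D(Z)={2,3,4,6} D(V)={2,3,4,5,6} D(U)={2,3,4,5,6}: Z {2,3,4,6}->{2,3,4}; V {2,3,4,5,6}->{2,3,4}; U {2,3,4,5,6}->{4,5,6}
So after constraint 1: D(U) = {4,5,6}

Answer: {4,5,6}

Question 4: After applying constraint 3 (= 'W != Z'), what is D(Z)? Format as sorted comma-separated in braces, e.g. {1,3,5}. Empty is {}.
Constraint 1 (Z + V = U) on D(Z)={2,3,4,6} D(V)={2,3,4,5,6} D(U)={2,3,4,5,6}: Z {2,3,4,6}->{2,3,4}; V {2,3,4,5,6}->{2,3,4}; U {2,3,4,5,6}->{4,5,6}
Constraint 2 (Z < V) on D(Z)={2,3,4} D(V)={2,3,4}: Z {2,3,4}->{2,3}; V {2,3,4}->{3,4}
Constraint 3 (W != Z) on D(W)={2,3,4,5,6} D(Z)={2,3}: no change
So after constraint 3: D(Z) = {2,3}

Answer: {2,3}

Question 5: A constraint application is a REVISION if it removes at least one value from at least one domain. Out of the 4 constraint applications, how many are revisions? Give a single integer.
Answer: 3

Derivation:
Constraint 1 (Z + V = U) on D(Z)={2,3,4,6} D(V)={2,3,4,5,6} D(U)={2,3,4,5,6}: Z {2,3,4,6}->{2,3,4}; V {2,3,4,5,6}->{2,3,4}; U {2,3,4,5,6}->{4,5,6} => REVISION
Constraint 2 (Z < V) on D(Z)={2,3,4} D(V)={2,3,4}: Z {2,3,4}->{2,3}; V {2,3,4}->{3,4} => REVISION
Constraint 3 (W != Z) on D(W)={2,3,4,5,6} D(Z)={2,3}: no change => not a revision
Constraint 4 (U + Z = W) on D(U)={4,5,6} D(Z)={2,3} D(W)={2,3,4,5,6}: U {4,5,6}->{4}; Z {2,3}->{2}; W {2,3,4,5,6}->{6} => REVISION
Total revisions = 3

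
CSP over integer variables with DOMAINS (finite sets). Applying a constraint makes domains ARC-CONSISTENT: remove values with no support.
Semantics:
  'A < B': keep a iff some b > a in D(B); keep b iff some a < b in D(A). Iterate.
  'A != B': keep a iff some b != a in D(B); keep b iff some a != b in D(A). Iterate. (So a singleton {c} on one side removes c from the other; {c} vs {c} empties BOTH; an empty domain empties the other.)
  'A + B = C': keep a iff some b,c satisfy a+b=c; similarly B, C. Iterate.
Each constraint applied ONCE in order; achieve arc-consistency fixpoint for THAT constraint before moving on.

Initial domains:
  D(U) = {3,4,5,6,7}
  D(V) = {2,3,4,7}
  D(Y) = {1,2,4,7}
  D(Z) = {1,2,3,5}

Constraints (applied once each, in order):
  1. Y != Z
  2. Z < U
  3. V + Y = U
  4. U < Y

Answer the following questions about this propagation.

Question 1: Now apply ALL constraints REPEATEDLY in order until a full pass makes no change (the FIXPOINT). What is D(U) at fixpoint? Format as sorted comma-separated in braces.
pass 0 (initial): D(U)={3,4,5,6,7}
pass 1: U {3,4,5,6,7}->{3}; V {2,3,4,7}->{2,3,4}; Y {1,2,4,7}->{4}
pass 2: U {3}->{}; V {2,3,4}->{}; Y {4}->{}; Z {1,2,3,5}->{1,2}
pass 3: Z {1,2}->{}
pass 4: no change
Fixpoint after 4 passes: D(U) = {}

Answer: {}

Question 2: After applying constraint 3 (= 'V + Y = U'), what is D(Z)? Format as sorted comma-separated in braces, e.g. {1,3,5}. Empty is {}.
Constraint 1 (Y != Z) on D(Y)={1,2,4,7} D(Z)={1,2,3,5}: no change
Constraint 2 (Z < U) on D(Z)={1,2,3,5} D(U)={3,4,5,6,7}: no change
Constraint 3 (V + Y = U) on D(V)={2,3,4,7} D(Y)={1,2,4,7} D(U)={3,4,5,6,7}: V {2,3,4,7}->{2,3,4}; Y {1,2,4,7}->{1,2,4}
So after constraint 3: D(Z) = {1,2,3,5}

Answer: {1,2,3,5}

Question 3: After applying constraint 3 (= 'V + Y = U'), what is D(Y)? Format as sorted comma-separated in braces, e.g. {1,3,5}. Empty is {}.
Constraint 1 (Y != Z) on D(Y)={1,2,4,7} D(Z)={1,2,3,5}: no change
Constraint 2 (Z < U) on D(Z)={1,2,3,5} D(U)={3,4,5,6,7}: no change
Constraint 3 (V + Y = U) on D(V)={2,3,4,7} D(Y)={1,2,4,7} D(U)={3,4,5,6,7}: V {2,3,4,7}->{2,3,4}; Y {1,2,4,7}->{1,2,4}
So after constraint 3: D(Y) = {1,2,4}

Answer: {1,2,4}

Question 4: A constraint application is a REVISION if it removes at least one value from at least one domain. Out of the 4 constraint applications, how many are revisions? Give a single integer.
Answer: 2

Derivation:
Constraint 1 (Y != Z) on D(Y)={1,2,4,7} D(Z)={1,2,3,5}: no change => not a revision
Constraint 2 (Z < U) on D(Z)={1,2,3,5} D(U)={3,4,5,6,7}: no change => not a revision
Constraint 3 (V + Y = U) on D(V)={2,3,4,7} D(Y)={1,2,4,7} D(U)={3,4,5,6,7}: V {2,3,4,7}->{2,3,4}; Y {1,2,4,7}->{1,2,4} => REVISION
Constraint 4 (U < Y) on D(U)={3,4,5,6,7} D(Y)={1,2,4}: U {3,4,5,6,7}->{3}; Y {1,2,4}->{4} => REVISION
Total revisions = 2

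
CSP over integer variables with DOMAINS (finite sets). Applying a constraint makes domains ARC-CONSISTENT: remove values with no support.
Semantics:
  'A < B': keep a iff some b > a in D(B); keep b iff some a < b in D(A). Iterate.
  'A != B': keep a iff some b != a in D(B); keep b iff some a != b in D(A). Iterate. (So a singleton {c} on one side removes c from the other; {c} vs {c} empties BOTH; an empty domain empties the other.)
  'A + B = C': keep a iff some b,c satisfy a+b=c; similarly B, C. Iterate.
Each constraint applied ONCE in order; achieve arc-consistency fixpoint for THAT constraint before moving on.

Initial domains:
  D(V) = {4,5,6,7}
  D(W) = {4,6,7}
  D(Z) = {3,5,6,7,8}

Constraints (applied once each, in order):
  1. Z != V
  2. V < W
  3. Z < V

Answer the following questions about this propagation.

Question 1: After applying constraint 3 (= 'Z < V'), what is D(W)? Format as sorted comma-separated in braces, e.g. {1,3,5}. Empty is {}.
Constraint 1 (Z != V) on D(Z)={3,5,6,7,8} D(V)={4,5,6,7}: no change
Constraint 2 (V < W) on D(V)={4,5,6,7} D(W)={4,6,7}: V {4,5,6,7}->{4,5,6}; W {4,6,7}->{6,7}
Constraint 3 (Z < V) on D(Z)={3,5,6,7,8} D(V)={4,5,6}: Z {3,5,6,7,8}->{3,5}
So after constraint 3: D(W) = {6,7}

Answer: {6,7}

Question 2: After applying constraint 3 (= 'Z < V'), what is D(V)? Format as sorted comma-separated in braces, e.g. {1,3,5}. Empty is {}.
Constraint 1 (Z != V) on D(Z)={3,5,6,7,8} D(V)={4,5,6,7}: no change
Constraint 2 (V < W) on D(V)={4,5,6,7} D(W)={4,6,7}: V {4,5,6,7}->{4,5,6}; W {4,6,7}->{6,7}
Constraint 3 (Z < V) on D(Z)={3,5,6,7,8} D(V)={4,5,6}: Z {3,5,6,7,8}->{3,5}
So after constraint 3: D(V) = {4,5,6}

Answer: {4,5,6}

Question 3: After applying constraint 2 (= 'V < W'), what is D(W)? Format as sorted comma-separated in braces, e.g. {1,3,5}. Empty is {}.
Answer: {6,7}

Derivation:
Constraint 1 (Z != V) on D(Z)={3,5,6,7,8} D(V)={4,5,6,7}: no change
Constraint 2 (V < W) on D(V)={4,5,6,7} D(W)={4,6,7}: V {4,5,6,7}->{4,5,6}; W {4,6,7}->{6,7}
So after constraint 2: D(W) = {6,7}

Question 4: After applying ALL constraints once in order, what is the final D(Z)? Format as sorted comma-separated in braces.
Constraint 1 (Z != V) on D(Z)={3,5,6,7,8} D(V)={4,5,6,7}: no change
Constraint 2 (V < W) on D(V)={4,5,6,7} D(W)={4,6,7}: V {4,5,6,7}->{4,5,6}; W {4,6,7}->{6,7}
Constraint 3 (Z < V) on D(Z)={3,5,6,7,8} D(V)={4,5,6}: Z {3,5,6,7,8}->{3,5}
So after all 3 constraints: D(Z) = {3,5}

Answer: {3,5}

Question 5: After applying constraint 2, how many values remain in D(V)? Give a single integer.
Answer: 3

Derivation:
Constraint 1 (Z != V) on D(Z)={3,5,6,7,8} D(V)={4,5,6,7}: no change
Constraint 2 (V < W) on D(V)={4,5,6,7} D(W)={4,6,7}: V {4,5,6,7}->{4,5,6}; W {4,6,7}->{6,7}
So after constraint 2: D(V)={4,5,6}, size = 3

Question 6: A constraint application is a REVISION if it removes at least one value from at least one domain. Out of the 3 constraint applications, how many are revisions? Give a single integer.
Constraint 1 (Z != V) on D(Z)={3,5,6,7,8} D(V)={4,5,6,7}: no change => not a revision
Constraint 2 (V < W) on D(V)={4,5,6,7} D(W)={4,6,7}: V {4,5,6,7}->{4,5,6}; W {4,6,7}->{6,7} => REVISION
Constraint 3 (Z < V) on D(Z)={3,5,6,7,8} D(V)={4,5,6}: Z {3,5,6,7,8}->{3,5} => REVISION
Total revisions = 2

Answer: 2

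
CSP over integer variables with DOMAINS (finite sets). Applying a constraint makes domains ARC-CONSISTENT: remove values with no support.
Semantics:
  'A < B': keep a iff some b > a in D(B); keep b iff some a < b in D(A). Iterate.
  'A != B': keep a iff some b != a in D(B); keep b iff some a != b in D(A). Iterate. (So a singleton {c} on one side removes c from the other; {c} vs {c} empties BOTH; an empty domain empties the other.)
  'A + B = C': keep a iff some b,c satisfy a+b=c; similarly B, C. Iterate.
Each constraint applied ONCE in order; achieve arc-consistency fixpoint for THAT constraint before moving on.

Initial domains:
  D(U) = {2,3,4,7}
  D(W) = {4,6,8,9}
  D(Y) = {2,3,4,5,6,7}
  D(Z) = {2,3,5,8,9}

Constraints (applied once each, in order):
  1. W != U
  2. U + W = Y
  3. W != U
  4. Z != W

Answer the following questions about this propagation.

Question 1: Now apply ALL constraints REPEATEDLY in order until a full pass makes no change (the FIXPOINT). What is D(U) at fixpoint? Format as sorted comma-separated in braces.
Answer: {2,3}

Derivation:
pass 0 (initial): D(U)={2,3,4,7}
pass 1: U {2,3,4,7}->{2,3}; W {4,6,8,9}->{4}; Y {2,3,4,5,6,7}->{6,7}
pass 2: no change
Fixpoint after 2 passes: D(U) = {2,3}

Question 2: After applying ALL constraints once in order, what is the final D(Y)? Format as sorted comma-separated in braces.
Constraint 1 (W != U) on D(W)={4,6,8,9} D(U)={2,3,4,7}: no change
Constraint 2 (U + W = Y) on D(U)={2,3,4,7} D(W)={4,6,8,9} D(Y)={2,3,4,5,6,7}: U {2,3,4,7}->{2,3}; W {4,6,8,9}->{4}; Y {2,3,4,5,6,7}->{6,7}
Constraint 3 (W != U) on D(W)={4} D(U)={2,3}: no change
Constraint 4 (Z != W) on D(Z)={2,3,5,8,9} D(W)={4}: no change
So after all 4 constraints: D(Y) = {6,7}

Answer: {6,7}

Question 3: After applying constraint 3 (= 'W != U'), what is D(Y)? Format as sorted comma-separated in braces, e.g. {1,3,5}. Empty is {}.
Constraint 1 (W != U) on D(W)={4,6,8,9} D(U)={2,3,4,7}: no change
Constraint 2 (U + W = Y) on D(U)={2,3,4,7} D(W)={4,6,8,9} D(Y)={2,3,4,5,6,7}: U {2,3,4,7}->{2,3}; W {4,6,8,9}->{4}; Y {2,3,4,5,6,7}->{6,7}
Constraint 3 (W != U) on D(W)={4} D(U)={2,3}: no change
So after constraint 3: D(Y) = {6,7}

Answer: {6,7}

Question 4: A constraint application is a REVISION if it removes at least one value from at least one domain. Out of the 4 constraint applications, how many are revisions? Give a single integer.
Constraint 1 (W != U) on D(W)={4,6,8,9} D(U)={2,3,4,7}: no change => not a revision
Constraint 2 (U + W = Y) on D(U)={2,3,4,7} D(W)={4,6,8,9} D(Y)={2,3,4,5,6,7}: U {2,3,4,7}->{2,3}; W {4,6,8,9}->{4}; Y {2,3,4,5,6,7}->{6,7} => REVISION
Constraint 3 (W != U) on D(W)={4} D(U)={2,3}: no change => not a revision
Constraint 4 (Z != W) on D(Z)={2,3,5,8,9} D(W)={4}: no change => not a revision
Total revisions = 1

Answer: 1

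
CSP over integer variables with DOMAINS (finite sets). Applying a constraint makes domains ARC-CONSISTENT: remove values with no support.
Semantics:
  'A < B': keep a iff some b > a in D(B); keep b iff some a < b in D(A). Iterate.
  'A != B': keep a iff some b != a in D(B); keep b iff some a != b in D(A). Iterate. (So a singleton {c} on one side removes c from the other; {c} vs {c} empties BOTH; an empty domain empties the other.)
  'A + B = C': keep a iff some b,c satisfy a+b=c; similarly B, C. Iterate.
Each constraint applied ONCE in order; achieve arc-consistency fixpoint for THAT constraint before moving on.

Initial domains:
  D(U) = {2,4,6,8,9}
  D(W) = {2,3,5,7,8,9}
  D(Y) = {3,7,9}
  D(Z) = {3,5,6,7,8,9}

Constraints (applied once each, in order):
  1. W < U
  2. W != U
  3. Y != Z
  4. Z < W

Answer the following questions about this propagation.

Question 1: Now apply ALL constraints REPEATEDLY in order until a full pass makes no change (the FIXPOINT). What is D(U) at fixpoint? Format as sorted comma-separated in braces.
Answer: {6,8,9}

Derivation:
pass 0 (initial): D(U)={2,4,6,8,9}
pass 1: U {2,4,6,8,9}->{4,6,8,9}; W {2,3,5,7,8,9}->{5,7,8}; Z {3,5,6,7,8,9}->{3,5,6,7}
pass 2: U {4,6,8,9}->{6,8,9}
pass 3: no change
Fixpoint after 3 passes: D(U) = {6,8,9}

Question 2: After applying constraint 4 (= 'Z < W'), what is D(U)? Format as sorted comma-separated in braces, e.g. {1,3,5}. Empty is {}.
Answer: {4,6,8,9}

Derivation:
Constraint 1 (W < U) on D(W)={2,3,5,7,8,9} D(U)={2,4,6,8,9}: W {2,3,5,7,8,9}->{2,3,5,7,8}; U {2,4,6,8,9}->{4,6,8,9}
Constraint 2 (W != U) on D(W)={2,3,5,7,8} D(U)={4,6,8,9}: no change
Constraint 3 (Y != Z) on D(Y)={3,7,9} D(Z)={3,5,6,7,8,9}: no change
Constraint 4 (Z < W) on D(Z)={3,5,6,7,8,9} D(W)={2,3,5,7,8}: Z {3,5,6,7,8,9}->{3,5,6,7}; W {2,3,5,7,8}->{5,7,8}
So after constraint 4: D(U) = {4,6,8,9}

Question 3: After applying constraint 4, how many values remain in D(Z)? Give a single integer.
Answer: 4

Derivation:
Constraint 1 (W < U) on D(W)={2,3,5,7,8,9} D(U)={2,4,6,8,9}: W {2,3,5,7,8,9}->{2,3,5,7,8}; U {2,4,6,8,9}->{4,6,8,9}
Constraint 2 (W != U) on D(W)={2,3,5,7,8} D(U)={4,6,8,9}: no change
Constraint 3 (Y != Z) on D(Y)={3,7,9} D(Z)={3,5,6,7,8,9}: no change
Constraint 4 (Z < W) on D(Z)={3,5,6,7,8,9} D(W)={2,3,5,7,8}: Z {3,5,6,7,8,9}->{3,5,6,7}; W {2,3,5,7,8}->{5,7,8}
So after constraint 4: D(Z)={3,5,6,7}, size = 4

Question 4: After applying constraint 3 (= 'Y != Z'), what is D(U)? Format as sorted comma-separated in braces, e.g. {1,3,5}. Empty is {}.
Constraint 1 (W < U) on D(W)={2,3,5,7,8,9} D(U)={2,4,6,8,9}: W {2,3,5,7,8,9}->{2,3,5,7,8}; U {2,4,6,8,9}->{4,6,8,9}
Constraint 2 (W != U) on D(W)={2,3,5,7,8} D(U)={4,6,8,9}: no change
Constraint 3 (Y != Z) on D(Y)={3,7,9} D(Z)={3,5,6,7,8,9}: no change
So after constraint 3: D(U) = {4,6,8,9}

Answer: {4,6,8,9}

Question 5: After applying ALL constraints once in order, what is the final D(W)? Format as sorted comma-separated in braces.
Answer: {5,7,8}

Derivation:
Constraint 1 (W < U) on D(W)={2,3,5,7,8,9} D(U)={2,4,6,8,9}: W {2,3,5,7,8,9}->{2,3,5,7,8}; U {2,4,6,8,9}->{4,6,8,9}
Constraint 2 (W != U) on D(W)={2,3,5,7,8} D(U)={4,6,8,9}: no change
Constraint 3 (Y != Z) on D(Y)={3,7,9} D(Z)={3,5,6,7,8,9}: no change
Constraint 4 (Z < W) on D(Z)={3,5,6,7,8,9} D(W)={2,3,5,7,8}: Z {3,5,6,7,8,9}->{3,5,6,7}; W {2,3,5,7,8}->{5,7,8}
So after all 4 constraints: D(W) = {5,7,8}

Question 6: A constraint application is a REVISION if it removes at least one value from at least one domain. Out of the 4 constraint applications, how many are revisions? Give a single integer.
Answer: 2

Derivation:
Constraint 1 (W < U) on D(W)={2,3,5,7,8,9} D(U)={2,4,6,8,9}: W {2,3,5,7,8,9}->{2,3,5,7,8}; U {2,4,6,8,9}->{4,6,8,9} => REVISION
Constraint 2 (W != U) on D(W)={2,3,5,7,8} D(U)={4,6,8,9}: no change => not a revision
Constraint 3 (Y != Z) on D(Y)={3,7,9} D(Z)={3,5,6,7,8,9}: no change => not a revision
Constraint 4 (Z < W) on D(Z)={3,5,6,7,8,9} D(W)={2,3,5,7,8}: Z {3,5,6,7,8,9}->{3,5,6,7}; W {2,3,5,7,8}->{5,7,8} => REVISION
Total revisions = 2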